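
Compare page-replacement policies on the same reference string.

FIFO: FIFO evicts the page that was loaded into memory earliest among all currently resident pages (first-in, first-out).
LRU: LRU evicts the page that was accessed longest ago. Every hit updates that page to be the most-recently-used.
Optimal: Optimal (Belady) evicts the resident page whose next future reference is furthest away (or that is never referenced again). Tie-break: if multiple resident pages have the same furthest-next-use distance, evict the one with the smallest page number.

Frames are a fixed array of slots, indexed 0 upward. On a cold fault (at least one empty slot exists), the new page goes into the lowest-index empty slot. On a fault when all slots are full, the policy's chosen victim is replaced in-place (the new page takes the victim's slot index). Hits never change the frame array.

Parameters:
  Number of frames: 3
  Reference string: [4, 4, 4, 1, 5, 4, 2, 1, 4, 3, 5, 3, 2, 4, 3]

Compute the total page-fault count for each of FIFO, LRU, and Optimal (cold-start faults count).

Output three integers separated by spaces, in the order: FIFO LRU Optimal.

--- FIFO ---
  step 0: ref 4 -> FAULT, frames=[4,-,-] (faults so far: 1)
  step 1: ref 4 -> HIT, frames=[4,-,-] (faults so far: 1)
  step 2: ref 4 -> HIT, frames=[4,-,-] (faults so far: 1)
  step 3: ref 1 -> FAULT, frames=[4,1,-] (faults so far: 2)
  step 4: ref 5 -> FAULT, frames=[4,1,5] (faults so far: 3)
  step 5: ref 4 -> HIT, frames=[4,1,5] (faults so far: 3)
  step 6: ref 2 -> FAULT, evict 4, frames=[2,1,5] (faults so far: 4)
  step 7: ref 1 -> HIT, frames=[2,1,5] (faults so far: 4)
  step 8: ref 4 -> FAULT, evict 1, frames=[2,4,5] (faults so far: 5)
  step 9: ref 3 -> FAULT, evict 5, frames=[2,4,3] (faults so far: 6)
  step 10: ref 5 -> FAULT, evict 2, frames=[5,4,3] (faults so far: 7)
  step 11: ref 3 -> HIT, frames=[5,4,3] (faults so far: 7)
  step 12: ref 2 -> FAULT, evict 4, frames=[5,2,3] (faults so far: 8)
  step 13: ref 4 -> FAULT, evict 3, frames=[5,2,4] (faults so far: 9)
  step 14: ref 3 -> FAULT, evict 5, frames=[3,2,4] (faults so far: 10)
  FIFO total faults: 10
--- LRU ---
  step 0: ref 4 -> FAULT, frames=[4,-,-] (faults so far: 1)
  step 1: ref 4 -> HIT, frames=[4,-,-] (faults so far: 1)
  step 2: ref 4 -> HIT, frames=[4,-,-] (faults so far: 1)
  step 3: ref 1 -> FAULT, frames=[4,1,-] (faults so far: 2)
  step 4: ref 5 -> FAULT, frames=[4,1,5] (faults so far: 3)
  step 5: ref 4 -> HIT, frames=[4,1,5] (faults so far: 3)
  step 6: ref 2 -> FAULT, evict 1, frames=[4,2,5] (faults so far: 4)
  step 7: ref 1 -> FAULT, evict 5, frames=[4,2,1] (faults so far: 5)
  step 8: ref 4 -> HIT, frames=[4,2,1] (faults so far: 5)
  step 9: ref 3 -> FAULT, evict 2, frames=[4,3,1] (faults so far: 6)
  step 10: ref 5 -> FAULT, evict 1, frames=[4,3,5] (faults so far: 7)
  step 11: ref 3 -> HIT, frames=[4,3,5] (faults so far: 7)
  step 12: ref 2 -> FAULT, evict 4, frames=[2,3,5] (faults so far: 8)
  step 13: ref 4 -> FAULT, evict 5, frames=[2,3,4] (faults so far: 9)
  step 14: ref 3 -> HIT, frames=[2,3,4] (faults so far: 9)
  LRU total faults: 9
--- Optimal ---
  step 0: ref 4 -> FAULT, frames=[4,-,-] (faults so far: 1)
  step 1: ref 4 -> HIT, frames=[4,-,-] (faults so far: 1)
  step 2: ref 4 -> HIT, frames=[4,-,-] (faults so far: 1)
  step 3: ref 1 -> FAULT, frames=[4,1,-] (faults so far: 2)
  step 4: ref 5 -> FAULT, frames=[4,1,5] (faults so far: 3)
  step 5: ref 4 -> HIT, frames=[4,1,5] (faults so far: 3)
  step 6: ref 2 -> FAULT, evict 5, frames=[4,1,2] (faults so far: 4)
  step 7: ref 1 -> HIT, frames=[4,1,2] (faults so far: 4)
  step 8: ref 4 -> HIT, frames=[4,1,2] (faults so far: 4)
  step 9: ref 3 -> FAULT, evict 1, frames=[4,3,2] (faults so far: 5)
  step 10: ref 5 -> FAULT, evict 4, frames=[5,3,2] (faults so far: 6)
  step 11: ref 3 -> HIT, frames=[5,3,2] (faults so far: 6)
  step 12: ref 2 -> HIT, frames=[5,3,2] (faults so far: 6)
  step 13: ref 4 -> FAULT, evict 2, frames=[5,3,4] (faults so far: 7)
  step 14: ref 3 -> HIT, frames=[5,3,4] (faults so far: 7)
  Optimal total faults: 7

Answer: 10 9 7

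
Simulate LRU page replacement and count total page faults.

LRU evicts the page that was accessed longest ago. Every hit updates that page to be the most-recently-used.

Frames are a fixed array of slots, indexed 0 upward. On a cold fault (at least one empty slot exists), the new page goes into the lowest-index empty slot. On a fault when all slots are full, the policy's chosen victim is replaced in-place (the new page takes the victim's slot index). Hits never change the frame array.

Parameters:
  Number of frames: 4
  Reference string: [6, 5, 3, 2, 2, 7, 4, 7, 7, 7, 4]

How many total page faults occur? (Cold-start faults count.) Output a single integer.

Answer: 6

Derivation:
Step 0: ref 6 → FAULT, frames=[6,-,-,-]
Step 1: ref 5 → FAULT, frames=[6,5,-,-]
Step 2: ref 3 → FAULT, frames=[6,5,3,-]
Step 3: ref 2 → FAULT, frames=[6,5,3,2]
Step 4: ref 2 → HIT, frames=[6,5,3,2]
Step 5: ref 7 → FAULT (evict 6), frames=[7,5,3,2]
Step 6: ref 4 → FAULT (evict 5), frames=[7,4,3,2]
Step 7: ref 7 → HIT, frames=[7,4,3,2]
Step 8: ref 7 → HIT, frames=[7,4,3,2]
Step 9: ref 7 → HIT, frames=[7,4,3,2]
Step 10: ref 4 → HIT, frames=[7,4,3,2]
Total faults: 6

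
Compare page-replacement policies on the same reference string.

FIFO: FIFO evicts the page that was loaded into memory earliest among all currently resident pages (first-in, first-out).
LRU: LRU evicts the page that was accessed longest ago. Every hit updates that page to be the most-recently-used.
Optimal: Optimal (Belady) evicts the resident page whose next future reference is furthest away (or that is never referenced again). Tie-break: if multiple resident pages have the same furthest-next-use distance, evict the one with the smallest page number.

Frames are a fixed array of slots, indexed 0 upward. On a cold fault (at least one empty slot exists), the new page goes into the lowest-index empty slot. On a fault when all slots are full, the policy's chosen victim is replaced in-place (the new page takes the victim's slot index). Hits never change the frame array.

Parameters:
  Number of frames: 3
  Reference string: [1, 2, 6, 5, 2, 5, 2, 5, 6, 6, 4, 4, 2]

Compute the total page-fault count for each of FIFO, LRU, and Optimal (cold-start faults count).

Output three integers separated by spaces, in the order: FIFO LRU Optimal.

--- FIFO ---
  step 0: ref 1 -> FAULT, frames=[1,-,-] (faults so far: 1)
  step 1: ref 2 -> FAULT, frames=[1,2,-] (faults so far: 2)
  step 2: ref 6 -> FAULT, frames=[1,2,6] (faults so far: 3)
  step 3: ref 5 -> FAULT, evict 1, frames=[5,2,6] (faults so far: 4)
  step 4: ref 2 -> HIT, frames=[5,2,6] (faults so far: 4)
  step 5: ref 5 -> HIT, frames=[5,2,6] (faults so far: 4)
  step 6: ref 2 -> HIT, frames=[5,2,6] (faults so far: 4)
  step 7: ref 5 -> HIT, frames=[5,2,6] (faults so far: 4)
  step 8: ref 6 -> HIT, frames=[5,2,6] (faults so far: 4)
  step 9: ref 6 -> HIT, frames=[5,2,6] (faults so far: 4)
  step 10: ref 4 -> FAULT, evict 2, frames=[5,4,6] (faults so far: 5)
  step 11: ref 4 -> HIT, frames=[5,4,6] (faults so far: 5)
  step 12: ref 2 -> FAULT, evict 6, frames=[5,4,2] (faults so far: 6)
  FIFO total faults: 6
--- LRU ---
  step 0: ref 1 -> FAULT, frames=[1,-,-] (faults so far: 1)
  step 1: ref 2 -> FAULT, frames=[1,2,-] (faults so far: 2)
  step 2: ref 6 -> FAULT, frames=[1,2,6] (faults so far: 3)
  step 3: ref 5 -> FAULT, evict 1, frames=[5,2,6] (faults so far: 4)
  step 4: ref 2 -> HIT, frames=[5,2,6] (faults so far: 4)
  step 5: ref 5 -> HIT, frames=[5,2,6] (faults so far: 4)
  step 6: ref 2 -> HIT, frames=[5,2,6] (faults so far: 4)
  step 7: ref 5 -> HIT, frames=[5,2,6] (faults so far: 4)
  step 8: ref 6 -> HIT, frames=[5,2,6] (faults so far: 4)
  step 9: ref 6 -> HIT, frames=[5,2,6] (faults so far: 4)
  step 10: ref 4 -> FAULT, evict 2, frames=[5,4,6] (faults so far: 5)
  step 11: ref 4 -> HIT, frames=[5,4,6] (faults so far: 5)
  step 12: ref 2 -> FAULT, evict 5, frames=[2,4,6] (faults so far: 6)
  LRU total faults: 6
--- Optimal ---
  step 0: ref 1 -> FAULT, frames=[1,-,-] (faults so far: 1)
  step 1: ref 2 -> FAULT, frames=[1,2,-] (faults so far: 2)
  step 2: ref 6 -> FAULT, frames=[1,2,6] (faults so far: 3)
  step 3: ref 5 -> FAULT, evict 1, frames=[5,2,6] (faults so far: 4)
  step 4: ref 2 -> HIT, frames=[5,2,6] (faults so far: 4)
  step 5: ref 5 -> HIT, frames=[5,2,6] (faults so far: 4)
  step 6: ref 2 -> HIT, frames=[5,2,6] (faults so far: 4)
  step 7: ref 5 -> HIT, frames=[5,2,6] (faults so far: 4)
  step 8: ref 6 -> HIT, frames=[5,2,6] (faults so far: 4)
  step 9: ref 6 -> HIT, frames=[5,2,6] (faults so far: 4)
  step 10: ref 4 -> FAULT, evict 5, frames=[4,2,6] (faults so far: 5)
  step 11: ref 4 -> HIT, frames=[4,2,6] (faults so far: 5)
  step 12: ref 2 -> HIT, frames=[4,2,6] (faults so far: 5)
  Optimal total faults: 5

Answer: 6 6 5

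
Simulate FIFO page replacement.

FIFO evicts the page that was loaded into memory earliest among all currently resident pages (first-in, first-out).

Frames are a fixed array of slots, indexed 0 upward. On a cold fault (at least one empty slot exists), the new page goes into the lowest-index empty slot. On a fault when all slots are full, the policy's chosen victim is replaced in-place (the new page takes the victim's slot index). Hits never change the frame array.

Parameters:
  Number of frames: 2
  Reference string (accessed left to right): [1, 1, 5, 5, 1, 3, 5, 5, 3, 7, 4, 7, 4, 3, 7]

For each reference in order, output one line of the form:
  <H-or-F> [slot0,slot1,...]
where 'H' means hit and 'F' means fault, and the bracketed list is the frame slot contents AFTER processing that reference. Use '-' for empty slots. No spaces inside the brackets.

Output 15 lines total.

F [1,-]
H [1,-]
F [1,5]
H [1,5]
H [1,5]
F [3,5]
H [3,5]
H [3,5]
H [3,5]
F [3,7]
F [4,7]
H [4,7]
H [4,7]
F [4,3]
F [7,3]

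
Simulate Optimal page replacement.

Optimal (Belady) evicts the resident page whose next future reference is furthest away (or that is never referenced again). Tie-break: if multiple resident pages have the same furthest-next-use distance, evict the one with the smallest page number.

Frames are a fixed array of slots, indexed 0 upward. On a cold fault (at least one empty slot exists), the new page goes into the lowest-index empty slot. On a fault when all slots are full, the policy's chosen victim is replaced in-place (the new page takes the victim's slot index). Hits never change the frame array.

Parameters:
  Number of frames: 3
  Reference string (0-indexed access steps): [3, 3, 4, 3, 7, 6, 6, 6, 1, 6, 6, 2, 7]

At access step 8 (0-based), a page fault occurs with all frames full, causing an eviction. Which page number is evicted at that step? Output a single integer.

Step 0: ref 3 -> FAULT, frames=[3,-,-]
Step 1: ref 3 -> HIT, frames=[3,-,-]
Step 2: ref 4 -> FAULT, frames=[3,4,-]
Step 3: ref 3 -> HIT, frames=[3,4,-]
Step 4: ref 7 -> FAULT, frames=[3,4,7]
Step 5: ref 6 -> FAULT, evict 3, frames=[6,4,7]
Step 6: ref 6 -> HIT, frames=[6,4,7]
Step 7: ref 6 -> HIT, frames=[6,4,7]
Step 8: ref 1 -> FAULT, evict 4, frames=[6,1,7]
At step 8: evicted page 4

Answer: 4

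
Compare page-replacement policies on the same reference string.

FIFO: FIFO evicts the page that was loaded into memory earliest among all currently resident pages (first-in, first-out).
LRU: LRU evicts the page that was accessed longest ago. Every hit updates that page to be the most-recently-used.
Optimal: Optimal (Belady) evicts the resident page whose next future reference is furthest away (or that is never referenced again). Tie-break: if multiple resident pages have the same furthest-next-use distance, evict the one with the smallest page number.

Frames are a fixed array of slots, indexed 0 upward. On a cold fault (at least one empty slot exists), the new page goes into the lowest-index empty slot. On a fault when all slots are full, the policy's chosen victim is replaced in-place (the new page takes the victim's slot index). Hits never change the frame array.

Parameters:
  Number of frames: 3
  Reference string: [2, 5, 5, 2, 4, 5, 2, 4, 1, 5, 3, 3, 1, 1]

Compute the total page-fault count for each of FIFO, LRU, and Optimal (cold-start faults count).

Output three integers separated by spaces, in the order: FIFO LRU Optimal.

--- FIFO ---
  step 0: ref 2 -> FAULT, frames=[2,-,-] (faults so far: 1)
  step 1: ref 5 -> FAULT, frames=[2,5,-] (faults so far: 2)
  step 2: ref 5 -> HIT, frames=[2,5,-] (faults so far: 2)
  step 3: ref 2 -> HIT, frames=[2,5,-] (faults so far: 2)
  step 4: ref 4 -> FAULT, frames=[2,5,4] (faults so far: 3)
  step 5: ref 5 -> HIT, frames=[2,5,4] (faults so far: 3)
  step 6: ref 2 -> HIT, frames=[2,5,4] (faults so far: 3)
  step 7: ref 4 -> HIT, frames=[2,5,4] (faults so far: 3)
  step 8: ref 1 -> FAULT, evict 2, frames=[1,5,4] (faults so far: 4)
  step 9: ref 5 -> HIT, frames=[1,5,4] (faults so far: 4)
  step 10: ref 3 -> FAULT, evict 5, frames=[1,3,4] (faults so far: 5)
  step 11: ref 3 -> HIT, frames=[1,3,4] (faults so far: 5)
  step 12: ref 1 -> HIT, frames=[1,3,4] (faults so far: 5)
  step 13: ref 1 -> HIT, frames=[1,3,4] (faults so far: 5)
  FIFO total faults: 5
--- LRU ---
  step 0: ref 2 -> FAULT, frames=[2,-,-] (faults so far: 1)
  step 1: ref 5 -> FAULT, frames=[2,5,-] (faults so far: 2)
  step 2: ref 5 -> HIT, frames=[2,5,-] (faults so far: 2)
  step 3: ref 2 -> HIT, frames=[2,5,-] (faults so far: 2)
  step 4: ref 4 -> FAULT, frames=[2,5,4] (faults so far: 3)
  step 5: ref 5 -> HIT, frames=[2,5,4] (faults so far: 3)
  step 6: ref 2 -> HIT, frames=[2,5,4] (faults so far: 3)
  step 7: ref 4 -> HIT, frames=[2,5,4] (faults so far: 3)
  step 8: ref 1 -> FAULT, evict 5, frames=[2,1,4] (faults so far: 4)
  step 9: ref 5 -> FAULT, evict 2, frames=[5,1,4] (faults so far: 5)
  step 10: ref 3 -> FAULT, evict 4, frames=[5,1,3] (faults so far: 6)
  step 11: ref 3 -> HIT, frames=[5,1,3] (faults so far: 6)
  step 12: ref 1 -> HIT, frames=[5,1,3] (faults so far: 6)
  step 13: ref 1 -> HIT, frames=[5,1,3] (faults so far: 6)
  LRU total faults: 6
--- Optimal ---
  step 0: ref 2 -> FAULT, frames=[2,-,-] (faults so far: 1)
  step 1: ref 5 -> FAULT, frames=[2,5,-] (faults so far: 2)
  step 2: ref 5 -> HIT, frames=[2,5,-] (faults so far: 2)
  step 3: ref 2 -> HIT, frames=[2,5,-] (faults so far: 2)
  step 4: ref 4 -> FAULT, frames=[2,5,4] (faults so far: 3)
  step 5: ref 5 -> HIT, frames=[2,5,4] (faults so far: 3)
  step 6: ref 2 -> HIT, frames=[2,5,4] (faults so far: 3)
  step 7: ref 4 -> HIT, frames=[2,5,4] (faults so far: 3)
  step 8: ref 1 -> FAULT, evict 2, frames=[1,5,4] (faults so far: 4)
  step 9: ref 5 -> HIT, frames=[1,5,4] (faults so far: 4)
  step 10: ref 3 -> FAULT, evict 4, frames=[1,5,3] (faults so far: 5)
  step 11: ref 3 -> HIT, frames=[1,5,3] (faults so far: 5)
  step 12: ref 1 -> HIT, frames=[1,5,3] (faults so far: 5)
  step 13: ref 1 -> HIT, frames=[1,5,3] (faults so far: 5)
  Optimal total faults: 5

Answer: 5 6 5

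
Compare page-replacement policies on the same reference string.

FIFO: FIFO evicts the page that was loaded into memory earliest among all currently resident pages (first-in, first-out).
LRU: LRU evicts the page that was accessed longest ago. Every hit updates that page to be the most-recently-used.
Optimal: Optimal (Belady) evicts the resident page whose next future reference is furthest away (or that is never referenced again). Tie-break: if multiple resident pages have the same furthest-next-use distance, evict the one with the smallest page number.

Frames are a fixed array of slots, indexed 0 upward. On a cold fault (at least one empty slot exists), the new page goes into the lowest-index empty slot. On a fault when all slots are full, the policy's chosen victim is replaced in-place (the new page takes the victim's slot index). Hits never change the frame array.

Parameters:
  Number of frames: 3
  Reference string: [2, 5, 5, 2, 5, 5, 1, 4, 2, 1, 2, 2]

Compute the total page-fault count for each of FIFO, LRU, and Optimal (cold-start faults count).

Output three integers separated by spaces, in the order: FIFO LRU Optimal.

--- FIFO ---
  step 0: ref 2 -> FAULT, frames=[2,-,-] (faults so far: 1)
  step 1: ref 5 -> FAULT, frames=[2,5,-] (faults so far: 2)
  step 2: ref 5 -> HIT, frames=[2,5,-] (faults so far: 2)
  step 3: ref 2 -> HIT, frames=[2,5,-] (faults so far: 2)
  step 4: ref 5 -> HIT, frames=[2,5,-] (faults so far: 2)
  step 5: ref 5 -> HIT, frames=[2,5,-] (faults so far: 2)
  step 6: ref 1 -> FAULT, frames=[2,5,1] (faults so far: 3)
  step 7: ref 4 -> FAULT, evict 2, frames=[4,5,1] (faults so far: 4)
  step 8: ref 2 -> FAULT, evict 5, frames=[4,2,1] (faults so far: 5)
  step 9: ref 1 -> HIT, frames=[4,2,1] (faults so far: 5)
  step 10: ref 2 -> HIT, frames=[4,2,1] (faults so far: 5)
  step 11: ref 2 -> HIT, frames=[4,2,1] (faults so far: 5)
  FIFO total faults: 5
--- LRU ---
  step 0: ref 2 -> FAULT, frames=[2,-,-] (faults so far: 1)
  step 1: ref 5 -> FAULT, frames=[2,5,-] (faults so far: 2)
  step 2: ref 5 -> HIT, frames=[2,5,-] (faults so far: 2)
  step 3: ref 2 -> HIT, frames=[2,5,-] (faults so far: 2)
  step 4: ref 5 -> HIT, frames=[2,5,-] (faults so far: 2)
  step 5: ref 5 -> HIT, frames=[2,5,-] (faults so far: 2)
  step 6: ref 1 -> FAULT, frames=[2,5,1] (faults so far: 3)
  step 7: ref 4 -> FAULT, evict 2, frames=[4,5,1] (faults so far: 4)
  step 8: ref 2 -> FAULT, evict 5, frames=[4,2,1] (faults so far: 5)
  step 9: ref 1 -> HIT, frames=[4,2,1] (faults so far: 5)
  step 10: ref 2 -> HIT, frames=[4,2,1] (faults so far: 5)
  step 11: ref 2 -> HIT, frames=[4,2,1] (faults so far: 5)
  LRU total faults: 5
--- Optimal ---
  step 0: ref 2 -> FAULT, frames=[2,-,-] (faults so far: 1)
  step 1: ref 5 -> FAULT, frames=[2,5,-] (faults so far: 2)
  step 2: ref 5 -> HIT, frames=[2,5,-] (faults so far: 2)
  step 3: ref 2 -> HIT, frames=[2,5,-] (faults so far: 2)
  step 4: ref 5 -> HIT, frames=[2,5,-] (faults so far: 2)
  step 5: ref 5 -> HIT, frames=[2,5,-] (faults so far: 2)
  step 6: ref 1 -> FAULT, frames=[2,5,1] (faults so far: 3)
  step 7: ref 4 -> FAULT, evict 5, frames=[2,4,1] (faults so far: 4)
  step 8: ref 2 -> HIT, frames=[2,4,1] (faults so far: 4)
  step 9: ref 1 -> HIT, frames=[2,4,1] (faults so far: 4)
  step 10: ref 2 -> HIT, frames=[2,4,1] (faults so far: 4)
  step 11: ref 2 -> HIT, frames=[2,4,1] (faults so far: 4)
  Optimal total faults: 4

Answer: 5 5 4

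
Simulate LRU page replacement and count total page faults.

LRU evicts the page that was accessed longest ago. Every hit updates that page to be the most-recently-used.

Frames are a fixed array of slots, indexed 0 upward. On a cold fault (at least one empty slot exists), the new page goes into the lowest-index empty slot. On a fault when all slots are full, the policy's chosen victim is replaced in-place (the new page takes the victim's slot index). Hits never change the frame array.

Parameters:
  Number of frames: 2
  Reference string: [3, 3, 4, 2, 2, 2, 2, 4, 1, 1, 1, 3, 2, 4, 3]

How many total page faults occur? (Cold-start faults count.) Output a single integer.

Step 0: ref 3 → FAULT, frames=[3,-]
Step 1: ref 3 → HIT, frames=[3,-]
Step 2: ref 4 → FAULT, frames=[3,4]
Step 3: ref 2 → FAULT (evict 3), frames=[2,4]
Step 4: ref 2 → HIT, frames=[2,4]
Step 5: ref 2 → HIT, frames=[2,4]
Step 6: ref 2 → HIT, frames=[2,4]
Step 7: ref 4 → HIT, frames=[2,4]
Step 8: ref 1 → FAULT (evict 2), frames=[1,4]
Step 9: ref 1 → HIT, frames=[1,4]
Step 10: ref 1 → HIT, frames=[1,4]
Step 11: ref 3 → FAULT (evict 4), frames=[1,3]
Step 12: ref 2 → FAULT (evict 1), frames=[2,3]
Step 13: ref 4 → FAULT (evict 3), frames=[2,4]
Step 14: ref 3 → FAULT (evict 2), frames=[3,4]
Total faults: 8

Answer: 8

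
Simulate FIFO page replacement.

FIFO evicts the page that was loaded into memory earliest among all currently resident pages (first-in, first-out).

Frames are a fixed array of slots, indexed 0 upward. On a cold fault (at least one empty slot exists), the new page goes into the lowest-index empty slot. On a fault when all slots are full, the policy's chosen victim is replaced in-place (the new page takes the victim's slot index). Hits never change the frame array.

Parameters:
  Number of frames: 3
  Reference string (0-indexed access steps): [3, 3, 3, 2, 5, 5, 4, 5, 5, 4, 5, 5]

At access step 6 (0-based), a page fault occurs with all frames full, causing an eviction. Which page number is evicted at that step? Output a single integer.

Step 0: ref 3 -> FAULT, frames=[3,-,-]
Step 1: ref 3 -> HIT, frames=[3,-,-]
Step 2: ref 3 -> HIT, frames=[3,-,-]
Step 3: ref 2 -> FAULT, frames=[3,2,-]
Step 4: ref 5 -> FAULT, frames=[3,2,5]
Step 5: ref 5 -> HIT, frames=[3,2,5]
Step 6: ref 4 -> FAULT, evict 3, frames=[4,2,5]
At step 6: evicted page 3

Answer: 3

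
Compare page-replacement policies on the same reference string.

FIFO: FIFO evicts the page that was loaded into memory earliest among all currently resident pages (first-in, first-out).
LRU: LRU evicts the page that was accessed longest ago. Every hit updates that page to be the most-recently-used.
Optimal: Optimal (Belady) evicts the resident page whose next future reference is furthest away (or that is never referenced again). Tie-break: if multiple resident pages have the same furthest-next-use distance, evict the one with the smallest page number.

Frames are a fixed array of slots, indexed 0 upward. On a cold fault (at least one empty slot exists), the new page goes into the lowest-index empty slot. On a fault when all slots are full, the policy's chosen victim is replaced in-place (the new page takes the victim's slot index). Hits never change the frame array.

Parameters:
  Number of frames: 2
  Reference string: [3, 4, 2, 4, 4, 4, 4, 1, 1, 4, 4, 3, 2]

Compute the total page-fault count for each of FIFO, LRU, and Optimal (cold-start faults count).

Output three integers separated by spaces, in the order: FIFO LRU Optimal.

Answer: 7 6 6

Derivation:
--- FIFO ---
  step 0: ref 3 -> FAULT, frames=[3,-] (faults so far: 1)
  step 1: ref 4 -> FAULT, frames=[3,4] (faults so far: 2)
  step 2: ref 2 -> FAULT, evict 3, frames=[2,4] (faults so far: 3)
  step 3: ref 4 -> HIT, frames=[2,4] (faults so far: 3)
  step 4: ref 4 -> HIT, frames=[2,4] (faults so far: 3)
  step 5: ref 4 -> HIT, frames=[2,4] (faults so far: 3)
  step 6: ref 4 -> HIT, frames=[2,4] (faults so far: 3)
  step 7: ref 1 -> FAULT, evict 4, frames=[2,1] (faults so far: 4)
  step 8: ref 1 -> HIT, frames=[2,1] (faults so far: 4)
  step 9: ref 4 -> FAULT, evict 2, frames=[4,1] (faults so far: 5)
  step 10: ref 4 -> HIT, frames=[4,1] (faults so far: 5)
  step 11: ref 3 -> FAULT, evict 1, frames=[4,3] (faults so far: 6)
  step 12: ref 2 -> FAULT, evict 4, frames=[2,3] (faults so far: 7)
  FIFO total faults: 7
--- LRU ---
  step 0: ref 3 -> FAULT, frames=[3,-] (faults so far: 1)
  step 1: ref 4 -> FAULT, frames=[3,4] (faults so far: 2)
  step 2: ref 2 -> FAULT, evict 3, frames=[2,4] (faults so far: 3)
  step 3: ref 4 -> HIT, frames=[2,4] (faults so far: 3)
  step 4: ref 4 -> HIT, frames=[2,4] (faults so far: 3)
  step 5: ref 4 -> HIT, frames=[2,4] (faults so far: 3)
  step 6: ref 4 -> HIT, frames=[2,4] (faults so far: 3)
  step 7: ref 1 -> FAULT, evict 2, frames=[1,4] (faults so far: 4)
  step 8: ref 1 -> HIT, frames=[1,4] (faults so far: 4)
  step 9: ref 4 -> HIT, frames=[1,4] (faults so far: 4)
  step 10: ref 4 -> HIT, frames=[1,4] (faults so far: 4)
  step 11: ref 3 -> FAULT, evict 1, frames=[3,4] (faults so far: 5)
  step 12: ref 2 -> FAULT, evict 4, frames=[3,2] (faults so far: 6)
  LRU total faults: 6
--- Optimal ---
  step 0: ref 3 -> FAULT, frames=[3,-] (faults so far: 1)
  step 1: ref 4 -> FAULT, frames=[3,4] (faults so far: 2)
  step 2: ref 2 -> FAULT, evict 3, frames=[2,4] (faults so far: 3)
  step 3: ref 4 -> HIT, frames=[2,4] (faults so far: 3)
  step 4: ref 4 -> HIT, frames=[2,4] (faults so far: 3)
  step 5: ref 4 -> HIT, frames=[2,4] (faults so far: 3)
  step 6: ref 4 -> HIT, frames=[2,4] (faults so far: 3)
  step 7: ref 1 -> FAULT, evict 2, frames=[1,4] (faults so far: 4)
  step 8: ref 1 -> HIT, frames=[1,4] (faults so far: 4)
  step 9: ref 4 -> HIT, frames=[1,4] (faults so far: 4)
  step 10: ref 4 -> HIT, frames=[1,4] (faults so far: 4)
  step 11: ref 3 -> FAULT, evict 1, frames=[3,4] (faults so far: 5)
  step 12: ref 2 -> FAULT, evict 3, frames=[2,4] (faults so far: 6)
  Optimal total faults: 6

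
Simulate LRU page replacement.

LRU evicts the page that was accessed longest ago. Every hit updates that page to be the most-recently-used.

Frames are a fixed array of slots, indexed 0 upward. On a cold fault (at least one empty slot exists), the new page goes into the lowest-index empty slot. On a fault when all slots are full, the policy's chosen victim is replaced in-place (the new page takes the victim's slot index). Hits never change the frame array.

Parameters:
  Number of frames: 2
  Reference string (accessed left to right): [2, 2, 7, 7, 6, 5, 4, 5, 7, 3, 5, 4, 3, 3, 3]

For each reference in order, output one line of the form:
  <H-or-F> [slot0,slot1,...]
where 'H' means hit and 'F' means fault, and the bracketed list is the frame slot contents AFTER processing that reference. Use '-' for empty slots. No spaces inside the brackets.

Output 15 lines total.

F [2,-]
H [2,-]
F [2,7]
H [2,7]
F [6,7]
F [6,5]
F [4,5]
H [4,5]
F [7,5]
F [7,3]
F [5,3]
F [5,4]
F [3,4]
H [3,4]
H [3,4]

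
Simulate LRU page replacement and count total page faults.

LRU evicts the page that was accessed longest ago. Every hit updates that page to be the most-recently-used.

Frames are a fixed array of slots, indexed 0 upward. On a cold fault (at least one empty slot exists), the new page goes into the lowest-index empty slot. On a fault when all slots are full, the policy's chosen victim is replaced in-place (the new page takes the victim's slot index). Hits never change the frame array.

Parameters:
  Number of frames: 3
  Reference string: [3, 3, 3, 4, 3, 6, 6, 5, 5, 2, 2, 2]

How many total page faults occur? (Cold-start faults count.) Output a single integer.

Answer: 5

Derivation:
Step 0: ref 3 → FAULT, frames=[3,-,-]
Step 1: ref 3 → HIT, frames=[3,-,-]
Step 2: ref 3 → HIT, frames=[3,-,-]
Step 3: ref 4 → FAULT, frames=[3,4,-]
Step 4: ref 3 → HIT, frames=[3,4,-]
Step 5: ref 6 → FAULT, frames=[3,4,6]
Step 6: ref 6 → HIT, frames=[3,4,6]
Step 7: ref 5 → FAULT (evict 4), frames=[3,5,6]
Step 8: ref 5 → HIT, frames=[3,5,6]
Step 9: ref 2 → FAULT (evict 3), frames=[2,5,6]
Step 10: ref 2 → HIT, frames=[2,5,6]
Step 11: ref 2 → HIT, frames=[2,5,6]
Total faults: 5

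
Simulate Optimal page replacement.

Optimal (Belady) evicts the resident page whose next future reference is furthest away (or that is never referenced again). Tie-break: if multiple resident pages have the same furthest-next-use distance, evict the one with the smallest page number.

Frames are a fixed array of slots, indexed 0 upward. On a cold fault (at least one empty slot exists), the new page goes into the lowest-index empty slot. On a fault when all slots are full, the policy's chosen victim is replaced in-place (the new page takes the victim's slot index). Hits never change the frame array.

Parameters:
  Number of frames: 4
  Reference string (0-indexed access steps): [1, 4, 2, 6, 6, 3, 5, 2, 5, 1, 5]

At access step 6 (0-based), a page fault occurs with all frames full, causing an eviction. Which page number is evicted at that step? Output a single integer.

Answer: 3

Derivation:
Step 0: ref 1 -> FAULT, frames=[1,-,-,-]
Step 1: ref 4 -> FAULT, frames=[1,4,-,-]
Step 2: ref 2 -> FAULT, frames=[1,4,2,-]
Step 3: ref 6 -> FAULT, frames=[1,4,2,6]
Step 4: ref 6 -> HIT, frames=[1,4,2,6]
Step 5: ref 3 -> FAULT, evict 4, frames=[1,3,2,6]
Step 6: ref 5 -> FAULT, evict 3, frames=[1,5,2,6]
At step 6: evicted page 3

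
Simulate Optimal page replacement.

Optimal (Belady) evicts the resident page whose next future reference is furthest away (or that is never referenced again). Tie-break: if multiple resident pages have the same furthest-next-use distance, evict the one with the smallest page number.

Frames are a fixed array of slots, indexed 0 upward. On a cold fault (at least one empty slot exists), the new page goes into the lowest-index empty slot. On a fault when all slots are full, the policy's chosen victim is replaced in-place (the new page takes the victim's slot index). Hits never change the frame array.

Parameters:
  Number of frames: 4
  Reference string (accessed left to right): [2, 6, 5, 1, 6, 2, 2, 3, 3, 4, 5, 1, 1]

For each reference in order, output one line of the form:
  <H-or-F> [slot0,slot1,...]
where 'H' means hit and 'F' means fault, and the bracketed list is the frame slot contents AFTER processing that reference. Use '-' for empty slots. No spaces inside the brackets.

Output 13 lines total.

F [2,-,-,-]
F [2,6,-,-]
F [2,6,5,-]
F [2,6,5,1]
H [2,6,5,1]
H [2,6,5,1]
H [2,6,5,1]
F [3,6,5,1]
H [3,6,5,1]
F [4,6,5,1]
H [4,6,5,1]
H [4,6,5,1]
H [4,6,5,1]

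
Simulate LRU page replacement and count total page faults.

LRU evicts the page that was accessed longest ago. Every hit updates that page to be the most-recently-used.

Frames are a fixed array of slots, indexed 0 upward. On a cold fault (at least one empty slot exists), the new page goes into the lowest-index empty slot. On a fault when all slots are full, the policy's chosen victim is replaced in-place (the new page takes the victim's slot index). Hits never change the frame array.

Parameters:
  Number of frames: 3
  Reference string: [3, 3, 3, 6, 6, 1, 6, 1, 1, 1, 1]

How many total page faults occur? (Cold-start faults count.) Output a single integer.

Step 0: ref 3 → FAULT, frames=[3,-,-]
Step 1: ref 3 → HIT, frames=[3,-,-]
Step 2: ref 3 → HIT, frames=[3,-,-]
Step 3: ref 6 → FAULT, frames=[3,6,-]
Step 4: ref 6 → HIT, frames=[3,6,-]
Step 5: ref 1 → FAULT, frames=[3,6,1]
Step 6: ref 6 → HIT, frames=[3,6,1]
Step 7: ref 1 → HIT, frames=[3,6,1]
Step 8: ref 1 → HIT, frames=[3,6,1]
Step 9: ref 1 → HIT, frames=[3,6,1]
Step 10: ref 1 → HIT, frames=[3,6,1]
Total faults: 3

Answer: 3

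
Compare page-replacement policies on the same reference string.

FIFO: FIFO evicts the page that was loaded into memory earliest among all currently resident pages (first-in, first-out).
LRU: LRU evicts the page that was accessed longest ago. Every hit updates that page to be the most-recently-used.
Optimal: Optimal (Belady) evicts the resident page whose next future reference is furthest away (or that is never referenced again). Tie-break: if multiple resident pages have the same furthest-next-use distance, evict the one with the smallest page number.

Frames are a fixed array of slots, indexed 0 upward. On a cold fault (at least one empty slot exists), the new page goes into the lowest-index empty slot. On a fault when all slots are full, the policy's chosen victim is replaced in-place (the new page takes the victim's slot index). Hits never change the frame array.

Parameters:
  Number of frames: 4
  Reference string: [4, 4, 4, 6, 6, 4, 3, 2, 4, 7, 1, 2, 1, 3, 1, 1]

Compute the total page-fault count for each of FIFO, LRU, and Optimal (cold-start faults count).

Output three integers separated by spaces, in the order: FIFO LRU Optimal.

--- FIFO ---
  step 0: ref 4 -> FAULT, frames=[4,-,-,-] (faults so far: 1)
  step 1: ref 4 -> HIT, frames=[4,-,-,-] (faults so far: 1)
  step 2: ref 4 -> HIT, frames=[4,-,-,-] (faults so far: 1)
  step 3: ref 6 -> FAULT, frames=[4,6,-,-] (faults so far: 2)
  step 4: ref 6 -> HIT, frames=[4,6,-,-] (faults so far: 2)
  step 5: ref 4 -> HIT, frames=[4,6,-,-] (faults so far: 2)
  step 6: ref 3 -> FAULT, frames=[4,6,3,-] (faults so far: 3)
  step 7: ref 2 -> FAULT, frames=[4,6,3,2] (faults so far: 4)
  step 8: ref 4 -> HIT, frames=[4,6,3,2] (faults so far: 4)
  step 9: ref 7 -> FAULT, evict 4, frames=[7,6,3,2] (faults so far: 5)
  step 10: ref 1 -> FAULT, evict 6, frames=[7,1,3,2] (faults so far: 6)
  step 11: ref 2 -> HIT, frames=[7,1,3,2] (faults so far: 6)
  step 12: ref 1 -> HIT, frames=[7,1,3,2] (faults so far: 6)
  step 13: ref 3 -> HIT, frames=[7,1,3,2] (faults so far: 6)
  step 14: ref 1 -> HIT, frames=[7,1,3,2] (faults so far: 6)
  step 15: ref 1 -> HIT, frames=[7,1,3,2] (faults so far: 6)
  FIFO total faults: 6
--- LRU ---
  step 0: ref 4 -> FAULT, frames=[4,-,-,-] (faults so far: 1)
  step 1: ref 4 -> HIT, frames=[4,-,-,-] (faults so far: 1)
  step 2: ref 4 -> HIT, frames=[4,-,-,-] (faults so far: 1)
  step 3: ref 6 -> FAULT, frames=[4,6,-,-] (faults so far: 2)
  step 4: ref 6 -> HIT, frames=[4,6,-,-] (faults so far: 2)
  step 5: ref 4 -> HIT, frames=[4,6,-,-] (faults so far: 2)
  step 6: ref 3 -> FAULT, frames=[4,6,3,-] (faults so far: 3)
  step 7: ref 2 -> FAULT, frames=[4,6,3,2] (faults so far: 4)
  step 8: ref 4 -> HIT, frames=[4,6,3,2] (faults so far: 4)
  step 9: ref 7 -> FAULT, evict 6, frames=[4,7,3,2] (faults so far: 5)
  step 10: ref 1 -> FAULT, evict 3, frames=[4,7,1,2] (faults so far: 6)
  step 11: ref 2 -> HIT, frames=[4,7,1,2] (faults so far: 6)
  step 12: ref 1 -> HIT, frames=[4,7,1,2] (faults so far: 6)
  step 13: ref 3 -> FAULT, evict 4, frames=[3,7,1,2] (faults so far: 7)
  step 14: ref 1 -> HIT, frames=[3,7,1,2] (faults so far: 7)
  step 15: ref 1 -> HIT, frames=[3,7,1,2] (faults so far: 7)
  LRU total faults: 7
--- Optimal ---
  step 0: ref 4 -> FAULT, frames=[4,-,-,-] (faults so far: 1)
  step 1: ref 4 -> HIT, frames=[4,-,-,-] (faults so far: 1)
  step 2: ref 4 -> HIT, frames=[4,-,-,-] (faults so far: 1)
  step 3: ref 6 -> FAULT, frames=[4,6,-,-] (faults so far: 2)
  step 4: ref 6 -> HIT, frames=[4,6,-,-] (faults so far: 2)
  step 5: ref 4 -> HIT, frames=[4,6,-,-] (faults so far: 2)
  step 6: ref 3 -> FAULT, frames=[4,6,3,-] (faults so far: 3)
  step 7: ref 2 -> FAULT, frames=[4,6,3,2] (faults so far: 4)
  step 8: ref 4 -> HIT, frames=[4,6,3,2] (faults so far: 4)
  step 9: ref 7 -> FAULT, evict 4, frames=[7,6,3,2] (faults so far: 5)
  step 10: ref 1 -> FAULT, evict 6, frames=[7,1,3,2] (faults so far: 6)
  step 11: ref 2 -> HIT, frames=[7,1,3,2] (faults so far: 6)
  step 12: ref 1 -> HIT, frames=[7,1,3,2] (faults so far: 6)
  step 13: ref 3 -> HIT, frames=[7,1,3,2] (faults so far: 6)
  step 14: ref 1 -> HIT, frames=[7,1,3,2] (faults so far: 6)
  step 15: ref 1 -> HIT, frames=[7,1,3,2] (faults so far: 6)
  Optimal total faults: 6

Answer: 6 7 6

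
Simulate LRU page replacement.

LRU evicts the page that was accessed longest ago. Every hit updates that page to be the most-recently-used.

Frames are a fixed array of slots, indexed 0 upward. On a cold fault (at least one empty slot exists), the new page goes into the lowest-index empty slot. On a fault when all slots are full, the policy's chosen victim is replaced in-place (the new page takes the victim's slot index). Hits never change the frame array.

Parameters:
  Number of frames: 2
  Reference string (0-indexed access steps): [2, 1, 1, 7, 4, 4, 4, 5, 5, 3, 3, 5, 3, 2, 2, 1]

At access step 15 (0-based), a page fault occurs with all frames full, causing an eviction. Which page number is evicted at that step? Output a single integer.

Step 0: ref 2 -> FAULT, frames=[2,-]
Step 1: ref 1 -> FAULT, frames=[2,1]
Step 2: ref 1 -> HIT, frames=[2,1]
Step 3: ref 7 -> FAULT, evict 2, frames=[7,1]
Step 4: ref 4 -> FAULT, evict 1, frames=[7,4]
Step 5: ref 4 -> HIT, frames=[7,4]
Step 6: ref 4 -> HIT, frames=[7,4]
Step 7: ref 5 -> FAULT, evict 7, frames=[5,4]
Step 8: ref 5 -> HIT, frames=[5,4]
Step 9: ref 3 -> FAULT, evict 4, frames=[5,3]
Step 10: ref 3 -> HIT, frames=[5,3]
Step 11: ref 5 -> HIT, frames=[5,3]
Step 12: ref 3 -> HIT, frames=[5,3]
Step 13: ref 2 -> FAULT, evict 5, frames=[2,3]
Step 14: ref 2 -> HIT, frames=[2,3]
Step 15: ref 1 -> FAULT, evict 3, frames=[2,1]
At step 15: evicted page 3

Answer: 3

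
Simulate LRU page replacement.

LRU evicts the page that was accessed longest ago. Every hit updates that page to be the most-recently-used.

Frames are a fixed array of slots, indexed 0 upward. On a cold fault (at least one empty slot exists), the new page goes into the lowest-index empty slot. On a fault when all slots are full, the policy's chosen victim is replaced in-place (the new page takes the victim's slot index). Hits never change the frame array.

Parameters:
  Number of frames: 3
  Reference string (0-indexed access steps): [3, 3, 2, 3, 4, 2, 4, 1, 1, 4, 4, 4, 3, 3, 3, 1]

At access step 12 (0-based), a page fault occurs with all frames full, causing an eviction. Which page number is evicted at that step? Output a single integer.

Answer: 2

Derivation:
Step 0: ref 3 -> FAULT, frames=[3,-,-]
Step 1: ref 3 -> HIT, frames=[3,-,-]
Step 2: ref 2 -> FAULT, frames=[3,2,-]
Step 3: ref 3 -> HIT, frames=[3,2,-]
Step 4: ref 4 -> FAULT, frames=[3,2,4]
Step 5: ref 2 -> HIT, frames=[3,2,4]
Step 6: ref 4 -> HIT, frames=[3,2,4]
Step 7: ref 1 -> FAULT, evict 3, frames=[1,2,4]
Step 8: ref 1 -> HIT, frames=[1,2,4]
Step 9: ref 4 -> HIT, frames=[1,2,4]
Step 10: ref 4 -> HIT, frames=[1,2,4]
Step 11: ref 4 -> HIT, frames=[1,2,4]
Step 12: ref 3 -> FAULT, evict 2, frames=[1,3,4]
At step 12: evicted page 2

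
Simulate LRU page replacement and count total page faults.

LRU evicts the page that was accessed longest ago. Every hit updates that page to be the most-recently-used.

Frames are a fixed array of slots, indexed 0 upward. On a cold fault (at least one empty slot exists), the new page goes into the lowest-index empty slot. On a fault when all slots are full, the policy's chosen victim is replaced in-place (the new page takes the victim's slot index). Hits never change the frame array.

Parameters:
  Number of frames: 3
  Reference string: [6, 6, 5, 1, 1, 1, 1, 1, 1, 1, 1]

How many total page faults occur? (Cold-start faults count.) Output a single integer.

Answer: 3

Derivation:
Step 0: ref 6 → FAULT, frames=[6,-,-]
Step 1: ref 6 → HIT, frames=[6,-,-]
Step 2: ref 5 → FAULT, frames=[6,5,-]
Step 3: ref 1 → FAULT, frames=[6,5,1]
Step 4: ref 1 → HIT, frames=[6,5,1]
Step 5: ref 1 → HIT, frames=[6,5,1]
Step 6: ref 1 → HIT, frames=[6,5,1]
Step 7: ref 1 → HIT, frames=[6,5,1]
Step 8: ref 1 → HIT, frames=[6,5,1]
Step 9: ref 1 → HIT, frames=[6,5,1]
Step 10: ref 1 → HIT, frames=[6,5,1]
Total faults: 3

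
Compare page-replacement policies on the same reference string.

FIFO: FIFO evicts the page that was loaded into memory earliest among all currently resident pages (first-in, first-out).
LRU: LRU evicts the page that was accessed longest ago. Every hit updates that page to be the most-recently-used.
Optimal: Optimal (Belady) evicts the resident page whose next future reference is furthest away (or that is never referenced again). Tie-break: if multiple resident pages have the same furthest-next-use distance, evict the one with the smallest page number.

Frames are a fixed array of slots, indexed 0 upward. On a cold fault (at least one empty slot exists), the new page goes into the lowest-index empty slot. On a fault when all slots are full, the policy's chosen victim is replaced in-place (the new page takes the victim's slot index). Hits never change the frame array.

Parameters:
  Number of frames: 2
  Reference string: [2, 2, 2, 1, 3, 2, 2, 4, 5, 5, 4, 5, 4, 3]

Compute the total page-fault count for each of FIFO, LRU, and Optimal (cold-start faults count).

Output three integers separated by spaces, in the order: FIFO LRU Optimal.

--- FIFO ---
  step 0: ref 2 -> FAULT, frames=[2,-] (faults so far: 1)
  step 1: ref 2 -> HIT, frames=[2,-] (faults so far: 1)
  step 2: ref 2 -> HIT, frames=[2,-] (faults so far: 1)
  step 3: ref 1 -> FAULT, frames=[2,1] (faults so far: 2)
  step 4: ref 3 -> FAULT, evict 2, frames=[3,1] (faults so far: 3)
  step 5: ref 2 -> FAULT, evict 1, frames=[3,2] (faults so far: 4)
  step 6: ref 2 -> HIT, frames=[3,2] (faults so far: 4)
  step 7: ref 4 -> FAULT, evict 3, frames=[4,2] (faults so far: 5)
  step 8: ref 5 -> FAULT, evict 2, frames=[4,5] (faults so far: 6)
  step 9: ref 5 -> HIT, frames=[4,5] (faults so far: 6)
  step 10: ref 4 -> HIT, frames=[4,5] (faults so far: 6)
  step 11: ref 5 -> HIT, frames=[4,5] (faults so far: 6)
  step 12: ref 4 -> HIT, frames=[4,5] (faults so far: 6)
  step 13: ref 3 -> FAULT, evict 4, frames=[3,5] (faults so far: 7)
  FIFO total faults: 7
--- LRU ---
  step 0: ref 2 -> FAULT, frames=[2,-] (faults so far: 1)
  step 1: ref 2 -> HIT, frames=[2,-] (faults so far: 1)
  step 2: ref 2 -> HIT, frames=[2,-] (faults so far: 1)
  step 3: ref 1 -> FAULT, frames=[2,1] (faults so far: 2)
  step 4: ref 3 -> FAULT, evict 2, frames=[3,1] (faults so far: 3)
  step 5: ref 2 -> FAULT, evict 1, frames=[3,2] (faults so far: 4)
  step 6: ref 2 -> HIT, frames=[3,2] (faults so far: 4)
  step 7: ref 4 -> FAULT, evict 3, frames=[4,2] (faults so far: 5)
  step 8: ref 5 -> FAULT, evict 2, frames=[4,5] (faults so far: 6)
  step 9: ref 5 -> HIT, frames=[4,5] (faults so far: 6)
  step 10: ref 4 -> HIT, frames=[4,5] (faults so far: 6)
  step 11: ref 5 -> HIT, frames=[4,5] (faults so far: 6)
  step 12: ref 4 -> HIT, frames=[4,5] (faults so far: 6)
  step 13: ref 3 -> FAULT, evict 5, frames=[4,3] (faults so far: 7)
  LRU total faults: 7
--- Optimal ---
  step 0: ref 2 -> FAULT, frames=[2,-] (faults so far: 1)
  step 1: ref 2 -> HIT, frames=[2,-] (faults so far: 1)
  step 2: ref 2 -> HIT, frames=[2,-] (faults so far: 1)
  step 3: ref 1 -> FAULT, frames=[2,1] (faults so far: 2)
  step 4: ref 3 -> FAULT, evict 1, frames=[2,3] (faults so far: 3)
  step 5: ref 2 -> HIT, frames=[2,3] (faults so far: 3)
  step 6: ref 2 -> HIT, frames=[2,3] (faults so far: 3)
  step 7: ref 4 -> FAULT, evict 2, frames=[4,3] (faults so far: 4)
  step 8: ref 5 -> FAULT, evict 3, frames=[4,5] (faults so far: 5)
  step 9: ref 5 -> HIT, frames=[4,5] (faults so far: 5)
  step 10: ref 4 -> HIT, frames=[4,5] (faults so far: 5)
  step 11: ref 5 -> HIT, frames=[4,5] (faults so far: 5)
  step 12: ref 4 -> HIT, frames=[4,5] (faults so far: 5)
  step 13: ref 3 -> FAULT, evict 4, frames=[3,5] (faults so far: 6)
  Optimal total faults: 6

Answer: 7 7 6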